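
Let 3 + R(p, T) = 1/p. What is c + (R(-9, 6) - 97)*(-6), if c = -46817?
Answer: -138649/3 ≈ -46216.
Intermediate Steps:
R(p, T) = -3 + 1/p
c + (R(-9, 6) - 97)*(-6) = -46817 + ((-3 + 1/(-9)) - 97)*(-6) = -46817 + ((-3 - 1/9) - 97)*(-6) = -46817 + (-28/9 - 97)*(-6) = -46817 - 901/9*(-6) = -46817 + 1802/3 = -138649/3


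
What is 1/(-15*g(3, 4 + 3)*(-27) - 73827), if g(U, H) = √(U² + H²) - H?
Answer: -4259/325974933 - 5*√58/72438874 ≈ -1.3591e-5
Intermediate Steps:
g(U, H) = √(H² + U²) - H
1/(-15*g(3, 4 + 3)*(-27) - 73827) = 1/(-15*(√((4 + 3)² + 3²) - (4 + 3))*(-27) - 73827) = 1/(-15*(√(7² + 9) - 1*7)*(-27) - 73827) = 1/(-15*(√(49 + 9) - 7)*(-27) - 73827) = 1/(-15*(√58 - 7)*(-27) - 73827) = 1/(-15*(-7 + √58)*(-27) - 73827) = 1/((105 - 15*√58)*(-27) - 73827) = 1/((-2835 + 405*√58) - 73827) = 1/(-76662 + 405*√58)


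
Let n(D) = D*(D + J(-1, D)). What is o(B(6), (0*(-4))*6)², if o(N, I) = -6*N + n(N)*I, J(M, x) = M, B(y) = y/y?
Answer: 36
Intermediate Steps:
B(y) = 1
n(D) = D*(-1 + D) (n(D) = D*(D - 1) = D*(-1 + D))
o(N, I) = -6*N + I*N*(-1 + N) (o(N, I) = -6*N + (N*(-1 + N))*I = -6*N + I*N*(-1 + N))
o(B(6), (0*(-4))*6)² = (1*(-6 + ((0*(-4))*6)*(-1 + 1)))² = (1*(-6 + (0*6)*0))² = (1*(-6 + 0*0))² = (1*(-6 + 0))² = (1*(-6))² = (-6)² = 36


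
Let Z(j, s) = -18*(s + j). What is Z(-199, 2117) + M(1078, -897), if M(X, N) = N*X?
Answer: -1001490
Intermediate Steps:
Z(j, s) = -18*j - 18*s (Z(j, s) = -18*(j + s) = -18*j - 18*s)
Z(-199, 2117) + M(1078, -897) = (-18*(-199) - 18*2117) - 897*1078 = (3582 - 38106) - 966966 = -34524 - 966966 = -1001490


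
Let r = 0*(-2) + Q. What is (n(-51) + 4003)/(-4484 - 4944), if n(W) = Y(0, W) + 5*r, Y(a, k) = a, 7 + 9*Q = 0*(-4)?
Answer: -8998/21213 ≈ -0.42417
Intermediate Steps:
Q = -7/9 (Q = -7/9 + (0*(-4))/9 = -7/9 + (⅑)*0 = -7/9 + 0 = -7/9 ≈ -0.77778)
r = -7/9 (r = 0*(-2) - 7/9 = 0 - 7/9 = -7/9 ≈ -0.77778)
n(W) = -35/9 (n(W) = 0 + 5*(-7/9) = 0 - 35/9 = -35/9)
(n(-51) + 4003)/(-4484 - 4944) = (-35/9 + 4003)/(-4484 - 4944) = (35992/9)/(-9428) = (35992/9)*(-1/9428) = -8998/21213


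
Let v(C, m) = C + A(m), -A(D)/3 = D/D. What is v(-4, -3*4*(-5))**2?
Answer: 49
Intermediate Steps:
A(D) = -3 (A(D) = -3*D/D = -3*1 = -3)
v(C, m) = -3 + C (v(C, m) = C - 3 = -3 + C)
v(-4, -3*4*(-5))**2 = (-3 - 4)**2 = (-7)**2 = 49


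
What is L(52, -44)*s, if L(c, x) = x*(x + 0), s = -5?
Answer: -9680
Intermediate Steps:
L(c, x) = x² (L(c, x) = x*x = x²)
L(52, -44)*s = (-44)²*(-5) = 1936*(-5) = -9680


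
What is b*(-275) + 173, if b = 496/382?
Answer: -35157/191 ≈ -184.07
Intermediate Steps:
b = 248/191 (b = 496*(1/382) = 248/191 ≈ 1.2984)
b*(-275) + 173 = (248/191)*(-275) + 173 = -68200/191 + 173 = -35157/191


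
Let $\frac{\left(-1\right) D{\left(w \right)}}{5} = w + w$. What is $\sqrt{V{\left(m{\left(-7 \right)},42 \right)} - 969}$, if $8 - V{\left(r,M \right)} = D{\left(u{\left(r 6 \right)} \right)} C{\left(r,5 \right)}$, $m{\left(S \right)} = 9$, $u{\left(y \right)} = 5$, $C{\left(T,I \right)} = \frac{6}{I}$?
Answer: $i \sqrt{901} \approx 30.017 i$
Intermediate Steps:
$D{\left(w \right)} = - 10 w$ ($D{\left(w \right)} = - 5 \left(w + w\right) = - 5 \cdot 2 w = - 10 w$)
$V{\left(r,M \right)} = 68$ ($V{\left(r,M \right)} = 8 - \left(-10\right) 5 \cdot \frac{6}{5} = 8 - - 50 \cdot 6 \cdot \frac{1}{5} = 8 - \left(-50\right) \frac{6}{5} = 8 - -60 = 8 + 60 = 68$)
$\sqrt{V{\left(m{\left(-7 \right)},42 \right)} - 969} = \sqrt{68 - 969} = \sqrt{-901} = i \sqrt{901}$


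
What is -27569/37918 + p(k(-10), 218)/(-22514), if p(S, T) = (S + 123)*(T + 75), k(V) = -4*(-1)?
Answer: -507913791/213421463 ≈ -2.3799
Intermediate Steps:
k(V) = 4
p(S, T) = (75 + T)*(123 + S) (p(S, T) = (123 + S)*(75 + T) = (75 + T)*(123 + S))
-27569/37918 + p(k(-10), 218)/(-22514) = -27569/37918 + (9225 + 75*4 + 123*218 + 4*218)/(-22514) = -27569*1/37918 + (9225 + 300 + 26814 + 872)*(-1/22514) = -27569/37918 + 37211*(-1/22514) = -27569/37918 - 37211/22514 = -507913791/213421463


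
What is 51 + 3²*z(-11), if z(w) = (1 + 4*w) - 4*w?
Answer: 60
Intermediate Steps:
z(w) = 1
51 + 3²*z(-11) = 51 + 3²*1 = 51 + 9*1 = 51 + 9 = 60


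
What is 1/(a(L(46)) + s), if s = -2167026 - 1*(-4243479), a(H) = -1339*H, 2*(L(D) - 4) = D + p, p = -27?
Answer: 2/4116753 ≈ 4.8582e-7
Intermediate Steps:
L(D) = -19/2 + D/2 (L(D) = 4 + (D - 27)/2 = 4 + (-27 + D)/2 = 4 + (-27/2 + D/2) = -19/2 + D/2)
s = 2076453 (s = -2167026 + 4243479 = 2076453)
1/(a(L(46)) + s) = 1/(-1339*(-19/2 + (1/2)*46) + 2076453) = 1/(-1339*(-19/2 + 23) + 2076453) = 1/(-1339*27/2 + 2076453) = 1/(-36153/2 + 2076453) = 1/(4116753/2) = 2/4116753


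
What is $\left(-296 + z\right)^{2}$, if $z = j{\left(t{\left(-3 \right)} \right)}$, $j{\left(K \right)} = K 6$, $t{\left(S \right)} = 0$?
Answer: $87616$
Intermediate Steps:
$j{\left(K \right)} = 6 K$
$z = 0$ ($z = 6 \cdot 0 = 0$)
$\left(-296 + z\right)^{2} = \left(-296 + 0\right)^{2} = \left(-296\right)^{2} = 87616$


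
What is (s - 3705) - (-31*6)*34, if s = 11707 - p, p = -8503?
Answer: 22829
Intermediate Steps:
s = 20210 (s = 11707 - 1*(-8503) = 11707 + 8503 = 20210)
(s - 3705) - (-31*6)*34 = (20210 - 3705) - (-31*6)*34 = 16505 - (-186)*34 = 16505 - 1*(-6324) = 16505 + 6324 = 22829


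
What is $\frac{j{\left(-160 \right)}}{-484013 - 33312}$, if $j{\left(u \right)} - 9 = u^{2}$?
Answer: $- \frac{25609}{517325} \approx -0.049503$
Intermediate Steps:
$j{\left(u \right)} = 9 + u^{2}$
$\frac{j{\left(-160 \right)}}{-484013 - 33312} = \frac{9 + \left(-160\right)^{2}}{-484013 - 33312} = \frac{9 + 25600}{-517325} = 25609 \left(- \frac{1}{517325}\right) = - \frac{25609}{517325}$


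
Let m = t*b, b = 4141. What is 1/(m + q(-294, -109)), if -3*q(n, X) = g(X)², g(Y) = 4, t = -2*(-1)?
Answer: 3/24830 ≈ 0.00012082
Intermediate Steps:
t = 2 (t = -1*(-2) = 2)
q(n, X) = -16/3 (q(n, X) = -⅓*4² = -⅓*16 = -16/3)
m = 8282 (m = 2*4141 = 8282)
1/(m + q(-294, -109)) = 1/(8282 - 16/3) = 1/(24830/3) = 3/24830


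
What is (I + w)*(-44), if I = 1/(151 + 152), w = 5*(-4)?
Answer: 266596/303 ≈ 879.85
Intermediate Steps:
w = -20
I = 1/303 ≈ 0.0033003
(I + w)*(-44) = (1/303 - 20)*(-44) = -6059/303*(-44) = 266596/303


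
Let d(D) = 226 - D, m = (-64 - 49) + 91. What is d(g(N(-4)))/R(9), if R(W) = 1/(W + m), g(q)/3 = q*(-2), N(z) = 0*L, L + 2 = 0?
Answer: -2938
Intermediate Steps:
L = -2 (L = -2 + 0 = -2)
m = -22 (m = -113 + 91 = -22)
N(z) = 0 (N(z) = 0*(-2) = 0)
g(q) = -6*q (g(q) = 3*(q*(-2)) = 3*(-2*q) = -6*q)
R(W) = 1/(-22 + W) (R(W) = 1/(W - 22) = 1/(-22 + W))
d(g(N(-4)))/R(9) = (226 - (-6)*0)/(1/(-22 + 9)) = (226 - 1*0)/(1/(-13)) = (226 + 0)/(-1/13) = 226*(-13) = -2938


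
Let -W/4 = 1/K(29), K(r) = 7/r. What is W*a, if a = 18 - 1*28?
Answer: 1160/7 ≈ 165.71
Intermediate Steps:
a = -10 (a = 18 - 28 = -10)
W = -116/7 (W = -4/(7/29) = -4/(7*(1/29)) = -4/7/29 = -4*29/7 = -116/7 ≈ -16.571)
W*a = -116/7*(-10) = 1160/7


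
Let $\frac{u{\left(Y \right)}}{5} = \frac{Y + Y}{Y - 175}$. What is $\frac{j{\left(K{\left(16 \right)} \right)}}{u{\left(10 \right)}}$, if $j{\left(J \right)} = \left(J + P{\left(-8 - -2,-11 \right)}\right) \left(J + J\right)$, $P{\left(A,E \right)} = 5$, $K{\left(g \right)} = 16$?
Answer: $- \frac{5544}{5} \approx -1108.8$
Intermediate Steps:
$u{\left(Y \right)} = \frac{10 Y}{-175 + Y}$ ($u{\left(Y \right)} = 5 \frac{Y + Y}{Y - 175} = 5 \frac{2 Y}{-175 + Y} = \frac{10 Y}{-175 + Y}$)
$j{\left(J \right)} = 2 J \left(5 + J\right)$ ($j{\left(J \right)} = \left(J + 5\right) \left(J + J\right) = \left(5 + J\right) 2 J = 2 J \left(5 + J\right)$)
$\frac{j{\left(K{\left(16 \right)} \right)}}{u{\left(10 \right)}} = \frac{2 \cdot 16 \left(5 + 16\right)}{10 \cdot 10 \frac{1}{-175 + 10}} = \frac{2 \cdot 16 \cdot 21}{10 \cdot 10 \frac{1}{-165}} = \frac{672}{10 \cdot 10 \left(- \frac{1}{165}\right)} = \frac{672}{- \frac{20}{33}} = 672 \left(- \frac{33}{20}\right) = - \frac{5544}{5}$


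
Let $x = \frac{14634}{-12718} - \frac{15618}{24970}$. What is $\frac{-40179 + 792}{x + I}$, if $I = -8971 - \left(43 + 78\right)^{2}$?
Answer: $\frac{3127017233505}{1874747629556} \approx 1.668$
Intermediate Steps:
$I = -23612$ ($I = -8971 - 121^{2} = -8971 - 14641 = -23612$)
$x = - \frac{141010176}{79392115}$ ($x = 14634 \left(- \frac{1}{12718}\right) - \frac{7809}{12485} = - \frac{7317}{6359} - \frac{7809}{12485} = - \frac{141010176}{79392115} \approx -1.7761$)
$\frac{-40179 + 792}{x + I} = \frac{-40179 + 792}{- \frac{141010176}{79392115} - 23612} = - \frac{39387}{- \frac{1874747629556}{79392115}} = \left(-39387\right) \left(- \frac{79392115}{1874747629556}\right) = \frac{3127017233505}{1874747629556}$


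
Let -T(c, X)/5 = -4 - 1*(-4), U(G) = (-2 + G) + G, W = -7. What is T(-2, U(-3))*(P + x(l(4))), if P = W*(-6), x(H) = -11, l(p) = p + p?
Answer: 0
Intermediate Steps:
l(p) = 2*p
U(G) = -2 + 2*G
T(c, X) = 0 (T(c, X) = -5*(-4 - 1*(-4)) = -5*(-4 + 4) = -5*0 = 0)
P = 42 (P = -7*(-6) = 42)
T(-2, U(-3))*(P + x(l(4))) = 0*(42 - 11) = 0*31 = 0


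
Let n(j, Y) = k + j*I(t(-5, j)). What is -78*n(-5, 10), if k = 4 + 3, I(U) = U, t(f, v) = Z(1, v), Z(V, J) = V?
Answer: -156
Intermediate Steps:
t(f, v) = 1
k = 7
n(j, Y) = 7 + j (n(j, Y) = 7 + j*1 = 7 + j)
-78*n(-5, 10) = -78*(7 - 5) = -78*2 = -156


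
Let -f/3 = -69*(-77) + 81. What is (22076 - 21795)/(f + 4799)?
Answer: -281/11383 ≈ -0.024686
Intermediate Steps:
f = -16182 (f = -3*(-69*(-77) + 81) = -3*(5313 + 81) = -3*5394 = -16182)
(22076 - 21795)/(f + 4799) = (22076 - 21795)/(-16182 + 4799) = 281/(-11383) = 281*(-1/11383) = -281/11383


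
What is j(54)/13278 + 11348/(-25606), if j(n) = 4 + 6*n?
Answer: -35569994/84999117 ≈ -0.41847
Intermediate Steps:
j(54)/13278 + 11348/(-25606) = (4 + 6*54)/13278 + 11348/(-25606) = (4 + 324)*(1/13278) + 11348*(-1/25606) = 328*(1/13278) - 5674/12803 = 164/6639 - 5674/12803 = -35569994/84999117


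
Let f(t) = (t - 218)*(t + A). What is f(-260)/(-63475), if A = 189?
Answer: -33938/63475 ≈ -0.53467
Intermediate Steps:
f(t) = (-218 + t)*(189 + t) (f(t) = (t - 218)*(t + 189) = (-218 + t)*(189 + t))
f(-260)/(-63475) = (-41202 + (-260)² - 29*(-260))/(-63475) = (-41202 + 67600 + 7540)*(-1/63475) = 33938*(-1/63475) = -33938/63475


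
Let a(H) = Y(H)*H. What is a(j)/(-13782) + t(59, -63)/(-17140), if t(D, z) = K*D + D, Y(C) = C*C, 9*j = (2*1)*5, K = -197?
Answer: 14520908749/21525864615 ≈ 0.67458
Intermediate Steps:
j = 10/9 (j = ((2*1)*5)/9 = (2*5)/9 = (⅑)*10 = 10/9 ≈ 1.1111)
Y(C) = C²
a(H) = H³ (a(H) = H²*H = H³)
t(D, z) = -196*D (t(D, z) = -197*D + D = -196*D)
a(j)/(-13782) + t(59, -63)/(-17140) = (10/9)³/(-13782) - 196*59/(-17140) = (1000/729)*(-1/13782) - 11564*(-1/17140) = -500/5023539 + 2891/4285 = 14520908749/21525864615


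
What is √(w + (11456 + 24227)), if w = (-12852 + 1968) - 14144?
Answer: √10655 ≈ 103.22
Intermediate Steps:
w = -25028 (w = -10884 - 14144 = -25028)
√(w + (11456 + 24227)) = √(-25028 + (11456 + 24227)) = √(-25028 + 35683) = √10655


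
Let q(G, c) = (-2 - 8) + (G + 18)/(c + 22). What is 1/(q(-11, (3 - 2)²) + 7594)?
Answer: 23/174439 ≈ 0.00013185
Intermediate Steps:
q(G, c) = -10 + (18 + G)/(22 + c)
1/(q(-11, (3 - 2)²) + 7594) = 1/((-202 - 11 - 10*(3 - 2)²)/(22 + (3 - 2)²) + 7594) = 1/((-202 - 11 - 10*1²)/(22 + 1²) + 7594) = 1/((-202 - 11 - 10*1)/(22 + 1) + 7594) = 1/((-202 - 11 - 10)/23 + 7594) = 1/((1/23)*(-223) + 7594) = 1/(-223/23 + 7594) = 1/(174439/23) = 23/174439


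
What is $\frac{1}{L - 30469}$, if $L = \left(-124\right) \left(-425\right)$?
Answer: $\frac{1}{22231} \approx 4.4982 \cdot 10^{-5}$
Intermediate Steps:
$L = 52700$
$\frac{1}{L - 30469} = \frac{1}{52700 - 30469} = \frac{1}{22231}$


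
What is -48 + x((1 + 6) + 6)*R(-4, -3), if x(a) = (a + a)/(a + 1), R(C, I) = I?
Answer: -375/7 ≈ -53.571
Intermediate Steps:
x(a) = 2*a/(1 + a) (x(a) = (2*a)/(1 + a) = 2*a/(1 + a))
-48 + x((1 + 6) + 6)*R(-4, -3) = -48 + (2*((1 + 6) + 6)/(1 + ((1 + 6) + 6)))*(-3) = -48 + (2*(7 + 6)/(1 + (7 + 6)))*(-3) = -48 + (2*13/(1 + 13))*(-3) = -48 + (2*13/14)*(-3) = -48 + (2*13*(1/14))*(-3) = -48 + (13/7)*(-3) = -48 - 39/7 = -375/7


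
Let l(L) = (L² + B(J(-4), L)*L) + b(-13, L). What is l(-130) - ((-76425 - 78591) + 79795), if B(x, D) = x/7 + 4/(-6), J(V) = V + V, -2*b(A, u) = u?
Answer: 1940846/21 ≈ 92421.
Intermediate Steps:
b(A, u) = -u/2
J(V) = 2*V
B(x, D) = -⅔ + x/7 (B(x, D) = x*(⅐) + 4*(-⅙) = x/7 - ⅔ = -⅔ + x/7)
l(L) = L² - 97*L/42 (l(L) = (L² + (-⅔ + (2*(-4))/7)*L) - L/2 = (L² + (-⅔ + (⅐)*(-8))*L) - L/2 = (L² + (-⅔ - 8/7)*L) - L/2 = (L² - 38*L/21) - L/2 = L² - 97*L/42)
l(-130) - ((-76425 - 78591) + 79795) = (1/42)*(-130)*(-97 + 42*(-130)) - ((-76425 - 78591) + 79795) = (1/42)*(-130)*(-97 - 5460) - (-155016 + 79795) = (1/42)*(-130)*(-5557) - 1*(-75221) = 361205/21 + 75221 = 1940846/21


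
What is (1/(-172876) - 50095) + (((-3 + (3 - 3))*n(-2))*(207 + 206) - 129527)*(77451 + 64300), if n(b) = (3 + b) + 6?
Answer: -3386647460286421/172876 ≈ -1.9590e+10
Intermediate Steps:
n(b) = 9 + b
(1/(-172876) - 50095) + (((-3 + (3 - 3))*n(-2))*(207 + 206) - 129527)*(77451 + 64300) = (1/(-172876) - 50095) + (((-3 + (3 - 3))*(9 - 2))*(207 + 206) - 129527)*(77451 + 64300) = (-1/172876 - 50095) + (((-3 + 0)*7)*413 - 129527)*141751 = -8660223221/172876 + (-3*7*413 - 129527)*141751 = -8660223221/172876 + (-21*413 - 129527)*141751 = -8660223221/172876 + (-8673 - 129527)*141751 = -8660223221/172876 - 138200*141751 = -8660223221/172876 - 19589988200 = -3386647460286421/172876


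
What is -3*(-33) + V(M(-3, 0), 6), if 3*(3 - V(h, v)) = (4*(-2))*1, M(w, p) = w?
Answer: 314/3 ≈ 104.67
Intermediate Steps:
V(h, v) = 17/3 (V(h, v) = 3 - 4*(-2)/3 = 3 - (-8)/3 = 3 - ⅓*(-8) = 3 + 8/3 = 17/3)
-3*(-33) + V(M(-3, 0), 6) = -3*(-33) + 17/3 = 99 + 17/3 = 314/3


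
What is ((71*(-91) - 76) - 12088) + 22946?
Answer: 4321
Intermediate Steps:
((71*(-91) - 76) - 12088) + 22946 = ((-6461 - 76) - 12088) + 22946 = (-6537 - 12088) + 22946 = -18625 + 22946 = 4321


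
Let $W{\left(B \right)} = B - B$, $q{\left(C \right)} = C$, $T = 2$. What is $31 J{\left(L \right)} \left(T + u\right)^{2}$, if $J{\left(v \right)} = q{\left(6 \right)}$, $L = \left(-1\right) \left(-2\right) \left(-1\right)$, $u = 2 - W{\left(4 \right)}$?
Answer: $2976$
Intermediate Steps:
$W{\left(B \right)} = 0$
$u = 2$ ($u = 2 - 0 = 2 + 0 = 2$)
$L = -2$ ($L = 2 \left(-1\right) = -2$)
$J{\left(v \right)} = 6$
$31 J{\left(L \right)} \left(T + u\right)^{2} = 31 \cdot 6 \left(2 + 2\right)^{2} = 186 \cdot 4^{2} = 186 \cdot 16 = 2976$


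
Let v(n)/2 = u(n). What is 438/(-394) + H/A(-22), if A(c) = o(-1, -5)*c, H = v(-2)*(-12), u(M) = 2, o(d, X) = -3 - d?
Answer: -4773/2167 ≈ -2.2026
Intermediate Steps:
v(n) = 4 (v(n) = 2*2 = 4)
H = -48 (H = 4*(-12) = -48)
A(c) = -2*c (A(c) = (-3 - 1*(-1))*c = (-3 + 1)*c = -2*c)
438/(-394) + H/A(-22) = 438/(-394) - 48/((-2*(-22))) = 438*(-1/394) - 48/44 = -219/197 - 48*1/44 = -219/197 - 12/11 = -4773/2167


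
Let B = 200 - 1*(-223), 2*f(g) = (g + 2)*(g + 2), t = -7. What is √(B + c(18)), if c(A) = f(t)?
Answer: √1742/2 ≈ 20.869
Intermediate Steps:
f(g) = (2 + g)²/2 (f(g) = ((g + 2)*(g + 2))/2 = ((2 + g)*(2 + g))/2 = (2 + g)²/2)
c(A) = 25/2 (c(A) = (2 - 7)²/2 = (½)*(-5)² = (½)*25 = 25/2)
B = 423 (B = 200 + 223 = 423)
√(B + c(18)) = √(423 + 25/2) = √(871/2) = √1742/2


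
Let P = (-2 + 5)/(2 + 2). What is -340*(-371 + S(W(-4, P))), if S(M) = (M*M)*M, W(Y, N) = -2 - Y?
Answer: 123420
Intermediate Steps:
P = 3/4 ≈ 0.75000
S(M) = M**3 (S(M) = M**2*M = M**3)
-340*(-371 + S(W(-4, P))) = -340*(-371 + (-2 - 1*(-4))**3) = -340*(-371 + (-2 + 4)**3) = -340*(-371 + 2**3) = -340*(-371 + 8) = -340*(-363) = 123420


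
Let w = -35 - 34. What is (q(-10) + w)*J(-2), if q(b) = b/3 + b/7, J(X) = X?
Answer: 3098/21 ≈ 147.52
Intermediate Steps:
w = -69
q(b) = 10*b/21 (q(b) = b*(1/3) + b*(1/7) = b/3 + b/7 = 10*b/21)
(q(-10) + w)*J(-2) = ((10/21)*(-10) - 69)*(-2) = (-100/21 - 69)*(-2) = -1549/21*(-2) = 3098/21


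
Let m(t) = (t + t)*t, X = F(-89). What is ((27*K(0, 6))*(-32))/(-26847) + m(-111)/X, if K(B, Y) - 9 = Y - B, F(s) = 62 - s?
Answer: 73724526/450433 ≈ 163.67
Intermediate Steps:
X = 151 (X = 62 - 1*(-89) = 62 + 89 = 151)
K(B, Y) = 9 + Y - B (K(B, Y) = 9 + (Y - B) = 9 + Y - B)
m(t) = 2*t**2 (m(t) = (2*t)*t = 2*t**2)
((27*K(0, 6))*(-32))/(-26847) + m(-111)/X = ((27*(9 + 6 - 1*0))*(-32))/(-26847) + (2*(-111)**2)/151 = ((27*(9 + 6 + 0))*(-32))*(-1/26847) + (2*12321)*(1/151) = ((27*15)*(-32))*(-1/26847) + 24642*(1/151) = (405*(-32))*(-1/26847) + 24642/151 = -12960*(-1/26847) + 24642/151 = 1440/2983 + 24642/151 = 73724526/450433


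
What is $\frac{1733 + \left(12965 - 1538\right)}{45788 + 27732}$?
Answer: $\frac{329}{1838} \approx 0.179$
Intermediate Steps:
$\frac{1733 + \left(12965 - 1538\right)}{45788 + 27732} = \frac{1733 + 11427}{73520} = 13160 \cdot \frac{1}{73520} = \frac{329}{1838}$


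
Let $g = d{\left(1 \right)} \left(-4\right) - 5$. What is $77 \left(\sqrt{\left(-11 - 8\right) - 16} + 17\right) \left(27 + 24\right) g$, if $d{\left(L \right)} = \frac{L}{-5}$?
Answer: $- \frac{1401939}{5} - \frac{82467 i \sqrt{35}}{5} \approx -2.8039 \cdot 10^{5} - 97576.0 i$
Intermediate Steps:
$d{\left(L \right)} = - \frac{L}{5}$ ($d{\left(L \right)} = L \left(- \frac{1}{5}\right) = - \frac{L}{5}$)
$g = - \frac{21}{5}$ ($g = \left(- \frac{1}{5}\right) 1 \left(-4\right) - 5 = \left(- \frac{1}{5}\right) \left(-4\right) - 5 = \frac{4}{5} - 5 = - \frac{21}{5} \approx -4.2$)
$77 \left(\sqrt{\left(-11 - 8\right) - 16} + 17\right) \left(27 + 24\right) g = 77 \left(\sqrt{\left(-11 - 8\right) - 16} + 17\right) \left(27 + 24\right) \left(- \frac{21}{5}\right) = 77 \left(\sqrt{-19 - 16} + 17\right) 51 \left(- \frac{21}{5}\right) = 77 \left(\sqrt{-35} + 17\right) 51 \left(- \frac{21}{5}\right) = 77 \left(i \sqrt{35} + 17\right) 51 \left(- \frac{21}{5}\right) = 77 \left(17 + i \sqrt{35}\right) 51 \left(- \frac{21}{5}\right) = 77 \left(867 + 51 i \sqrt{35}\right) \left(- \frac{21}{5}\right) = \left(66759 + 3927 i \sqrt{35}\right) \left(- \frac{21}{5}\right) = - \frac{1401939}{5} - \frac{82467 i \sqrt{35}}{5}$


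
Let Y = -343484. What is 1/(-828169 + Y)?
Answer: -1/1171653 ≈ -8.5350e-7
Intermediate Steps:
1/(-828169 + Y) = 1/(-828169 - 343484) = 1/(-1171653) = -1/1171653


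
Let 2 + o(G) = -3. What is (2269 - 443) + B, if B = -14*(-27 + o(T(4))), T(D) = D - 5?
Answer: 2274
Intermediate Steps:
T(D) = -5 + D
o(G) = -5 (o(G) = -2 - 3 = -5)
B = 448 (B = -14*(-27 - 5) = -14*(-32) = 448)
(2269 - 443) + B = (2269 - 443) + 448 = 1826 + 448 = 2274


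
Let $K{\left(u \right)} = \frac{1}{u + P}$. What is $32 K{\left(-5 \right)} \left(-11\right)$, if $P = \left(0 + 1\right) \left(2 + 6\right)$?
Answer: $- \frac{352}{3} \approx -117.33$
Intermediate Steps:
$P = 8$ ($P = 1 \cdot 8 = 8$)
$K{\left(u \right)} = \frac{1}{8 + u}$ ($K{\left(u \right)} = \frac{1}{u + 8} = \frac{1}{8 + u}$)
$32 K{\left(-5 \right)} \left(-11\right) = \frac{32}{8 - 5} \left(-11\right) = \frac{32}{3} \left(-11\right) = - \frac{352}{3}$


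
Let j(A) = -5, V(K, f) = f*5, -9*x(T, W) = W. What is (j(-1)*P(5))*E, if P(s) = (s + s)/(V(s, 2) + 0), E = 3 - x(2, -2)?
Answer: -125/9 ≈ -13.889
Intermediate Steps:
x(T, W) = -W/9
V(K, f) = 5*f
E = 25/9 (E = 3 - (-1)*(-2)/9 = 3 - 1*2/9 = 3 - 2/9 = 25/9 ≈ 2.7778)
P(s) = s/5 (P(s) = (s + s)/(5*2 + 0) = (2*s)/(10 + 0) = (2*s)/10 = (2*s)*(⅒) = s/5)
(j(-1)*P(5))*E = -5*(25/9) = -5*1*(25/9) = -5*25/9 = -125/9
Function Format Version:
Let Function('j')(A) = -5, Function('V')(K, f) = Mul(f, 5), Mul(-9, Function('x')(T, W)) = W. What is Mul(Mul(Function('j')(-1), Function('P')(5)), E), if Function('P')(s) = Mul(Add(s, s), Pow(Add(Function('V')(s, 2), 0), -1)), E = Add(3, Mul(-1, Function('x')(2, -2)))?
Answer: Rational(-125, 9) ≈ -13.889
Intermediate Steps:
Function('x')(T, W) = Mul(Rational(-1, 9), W)
Function('V')(K, f) = Mul(5, f)
E = Rational(25, 9) (E = Add(3, Mul(-1, Mul(Rational(-1, 9), -2))) = Add(3, Mul(-1, Rational(2, 9))) = Add(3, Rational(-2, 9)) = Rational(25, 9) ≈ 2.7778)
Function('P')(s) = Mul(Rational(1, 5), s) (Function('P')(s) = Mul(Add(s, s), Pow(Add(Mul(5, 2), 0), -1)) = Mul(Mul(2, s), Pow(Add(10, 0), -1)) = Mul(Mul(2, s), Pow(10, -1)) = Mul(Mul(2, s), Rational(1, 10)) = Mul(Rational(1, 5), s))
Mul(Mul(Function('j')(-1), Function('P')(5)), E) = Mul(Mul(-5, Mul(Rational(1, 5), 5)), Rational(25, 9)) = Mul(Mul(-5, 1), Rational(25, 9)) = Mul(-5, Rational(25, 9)) = Rational(-125, 9)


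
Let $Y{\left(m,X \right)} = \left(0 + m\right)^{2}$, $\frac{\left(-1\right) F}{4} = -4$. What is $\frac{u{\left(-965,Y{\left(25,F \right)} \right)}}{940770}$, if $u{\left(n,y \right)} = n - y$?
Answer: $- \frac{53}{31359} \approx -0.0016901$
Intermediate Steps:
$F = 16$ ($F = \left(-4\right) \left(-4\right) = 16$)
$Y{\left(m,X \right)} = m^{2}$
$\frac{u{\left(-965,Y{\left(25,F \right)} \right)}}{940770} = \frac{-965 - 25^{2}}{940770} = \left(-965 - 625\right) \frac{1}{940770} = \left(-1590\right) \frac{1}{940770} = - \frac{53}{31359}$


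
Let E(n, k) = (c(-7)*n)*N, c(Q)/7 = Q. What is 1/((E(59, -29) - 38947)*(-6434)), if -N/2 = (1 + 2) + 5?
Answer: -1/47026106 ≈ -2.1265e-8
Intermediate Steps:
N = -16 (N = -2*((1 + 2) + 5) = -2*(3 + 5) = -2*8 = -16)
c(Q) = 7*Q
E(n, k) = 784*n (E(n, k) = ((7*(-7))*n)*(-16) = -49*n*(-16) = 784*n)
1/((E(59, -29) - 38947)*(-6434)) = 1/((784*59 - 38947)*(-6434)) = -1/6434/(46256 - 38947) = -1/6434/7309 = (1/7309)*(-1/6434) = -1/47026106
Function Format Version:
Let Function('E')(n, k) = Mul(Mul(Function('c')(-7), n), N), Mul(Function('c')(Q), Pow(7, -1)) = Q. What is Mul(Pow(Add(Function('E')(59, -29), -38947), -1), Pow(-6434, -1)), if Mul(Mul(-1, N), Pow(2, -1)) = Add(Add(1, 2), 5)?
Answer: Rational(-1, 47026106) ≈ -2.1265e-8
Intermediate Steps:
N = -16 (N = Mul(-2, Add(Add(1, 2), 5)) = Mul(-2, Add(3, 5)) = Mul(-2, 8) = -16)
Function('c')(Q) = Mul(7, Q)
Function('E')(n, k) = Mul(784, n) (Function('E')(n, k) = Mul(Mul(Mul(7, -7), n), -16) = Mul(Mul(-49, n), -16) = Mul(784, n))
Mul(Pow(Add(Function('E')(59, -29), -38947), -1), Pow(-6434, -1)) = Mul(Pow(Add(Mul(784, 59), -38947), -1), Pow(-6434, -1)) = Mul(Pow(Add(46256, -38947), -1), Rational(-1, 6434)) = Mul(Pow(7309, -1), Rational(-1, 6434)) = Mul(Rational(1, 7309), Rational(-1, 6434)) = Rational(-1, 47026106)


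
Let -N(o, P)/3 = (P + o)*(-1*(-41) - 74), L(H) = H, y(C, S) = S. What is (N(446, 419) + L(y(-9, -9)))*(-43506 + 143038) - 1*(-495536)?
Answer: 8523022568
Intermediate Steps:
N(o, P) = 99*P + 99*o (N(o, P) = -3*(P + o)*(-1*(-41) - 74) = -3*(P + o)*(41 - 74) = -3*(P + o)*(-33) = -3*(-33*P - 33*o) = 99*P + 99*o)
(N(446, 419) + L(y(-9, -9)))*(-43506 + 143038) - 1*(-495536) = ((99*419 + 99*446) - 9)*(-43506 + 143038) - 1*(-495536) = ((41481 + 44154) - 9)*99532 + 495536 = (85635 - 9)*99532 + 495536 = 85626*99532 + 495536 = 8522527032 + 495536 = 8523022568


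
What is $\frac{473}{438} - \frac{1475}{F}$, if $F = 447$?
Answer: $- \frac{48291}{21754} \approx -2.2199$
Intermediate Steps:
$\frac{473}{438} - \frac{1475}{F} = \frac{473}{438} - \frac{1475}{447} = - \frac{48291}{21754}$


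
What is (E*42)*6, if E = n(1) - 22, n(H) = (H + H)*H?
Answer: -5040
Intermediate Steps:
n(H) = 2*H² (n(H) = (2*H)*H = 2*H²)
E = -20 (E = 2*1² - 22 = 2*1 - 22 = 2 - 22 = -20)
(E*42)*6 = -20*42*6 = -840*6 = -5040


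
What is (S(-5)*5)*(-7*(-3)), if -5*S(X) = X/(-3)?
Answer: -35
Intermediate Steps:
S(X) = X/15 (S(X) = -X/(5*(-3)) = -X*(-1)/(5*3) = -(-1)*X/15 = X/15)
(S(-5)*5)*(-7*(-3)) = (((1/15)*(-5))*5)*(-7*(-3)) = -1/3*5*21 = -5/3*21 = -35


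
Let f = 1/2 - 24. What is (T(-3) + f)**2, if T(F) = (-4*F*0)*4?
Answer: 2209/4 ≈ 552.25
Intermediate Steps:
T(F) = 0 (T(F) = 0*4 = 0)
f = -47/2 (f = 1/2 - 24 = -47/2 ≈ -23.500)
(T(-3) + f)**2 = (0 - 47/2)**2 = (-47/2)**2 = 2209/4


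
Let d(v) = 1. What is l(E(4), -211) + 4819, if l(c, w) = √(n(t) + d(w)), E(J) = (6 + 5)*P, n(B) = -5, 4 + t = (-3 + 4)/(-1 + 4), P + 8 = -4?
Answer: 4819 + 2*I ≈ 4819.0 + 2.0*I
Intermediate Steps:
P = -12 (P = -8 - 4 = -12)
t = -11/3 (t = -4 + (-3 + 4)/(-1 + 4) = -4 + 1/3 = -4 + 1*(⅓) = -4 + ⅓ = -11/3 ≈ -3.6667)
E(J) = -132 (E(J) = (6 + 5)*(-12) = 11*(-12) = -132)
l(c, w) = 2*I (l(c, w) = √(-5 + 1) = √(-4) = 2*I)
l(E(4), -211) + 4819 = 2*I + 4819 = 4819 + 2*I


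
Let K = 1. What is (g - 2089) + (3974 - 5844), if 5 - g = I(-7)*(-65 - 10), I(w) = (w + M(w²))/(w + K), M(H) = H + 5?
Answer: -9083/2 ≈ -4541.5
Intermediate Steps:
M(H) = 5 + H
I(w) = (5 + w + w²)/(1 + w) (I(w) = (w + (5 + w²))/(w + 1) = (5 + w + w²)/(1 + w))
g = -1165/2 (g = 5 - (5 - 7 + (-7)²)/(1 - 7)*(-65 - 10) = 5 - (5 - 7 + 49)/(-6)*(-75) = 5 - (-⅙*47)*(-75) = 5 - (-47)*(-75)/6 = 5 - 1*1175/2 = 5 - 1175/2 = -1165/2 ≈ -582.50)
(g - 2089) + (3974 - 5844) = (-1165/2 - 2089) + (3974 - 5844) = -5343/2 - 1870 = -9083/2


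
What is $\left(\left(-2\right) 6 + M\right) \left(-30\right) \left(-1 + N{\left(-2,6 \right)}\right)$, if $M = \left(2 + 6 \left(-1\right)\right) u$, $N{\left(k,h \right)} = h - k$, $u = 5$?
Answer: $6720$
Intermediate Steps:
$M = -20$ ($M = \left(2 + 6 \left(-1\right)\right) 5 = \left(2 - 6\right) 5 = \left(-4\right) 5 = -20$)
$\left(\left(-2\right) 6 + M\right) \left(-30\right) \left(-1 + N{\left(-2,6 \right)}\right) = \left(\left(-2\right) 6 - 20\right) \left(-30\right) \left(-1 + \left(6 - -2\right)\right) = \left(-12 - 20\right) \left(-30\right) \left(-1 + \left(6 + 2\right)\right) = \left(-32\right) \left(-30\right) \left(-1 + 8\right) = 960 \cdot 7 = 6720$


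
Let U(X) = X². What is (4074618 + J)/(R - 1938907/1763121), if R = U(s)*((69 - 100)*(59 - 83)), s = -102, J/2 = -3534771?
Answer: -5280413397804/13647570158789 ≈ -0.38691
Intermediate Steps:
J = -7069542 (J = 2*(-3534771) = -7069542)
R = 7740576 (R = (-102)²*((69 - 100)*(59 - 83)) = 10404*(-31*(-24)) = 10404*744 = 7740576)
(4074618 + J)/(R - 1938907/1763121) = (4074618 - 7069542)/(7740576 - 1938907/1763121) = -2994924/(7740576 - 1938907*1/1763121) = -2994924/(7740576 - 1938907/1763121) = -2994924/13647570158789/1763121 = -2994924*1763121/13647570158789 = -5280413397804/13647570158789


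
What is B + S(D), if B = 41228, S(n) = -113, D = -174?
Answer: 41115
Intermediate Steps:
B + S(D) = 41228 - 113 = 41115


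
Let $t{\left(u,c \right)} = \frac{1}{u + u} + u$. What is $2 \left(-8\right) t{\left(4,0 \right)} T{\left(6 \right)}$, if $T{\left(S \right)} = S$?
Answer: $-396$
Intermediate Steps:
$t{\left(u,c \right)} = u + \frac{1}{2 u}$ ($t{\left(u,c \right)} = \frac{1}{2 u} + u = u + \frac{1}{2 u}$)
$2 \left(-8\right) t{\left(4,0 \right)} T{\left(6 \right)} = 2 \left(-8\right) \left(4 + \frac{1}{2 \cdot 4}\right) 6 = - 16 \left(4 + \frac{1}{2} \cdot \frac{1}{4}\right) 6 = - 16 \left(4 + \frac{1}{8}\right) 6 = \left(-16\right) \frac{33}{8} \cdot 6 = \left(-66\right) 6 = -396$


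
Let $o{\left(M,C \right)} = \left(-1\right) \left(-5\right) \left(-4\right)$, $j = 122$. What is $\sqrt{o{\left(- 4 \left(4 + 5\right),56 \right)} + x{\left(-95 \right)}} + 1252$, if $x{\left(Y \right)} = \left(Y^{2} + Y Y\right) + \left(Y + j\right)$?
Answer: $1252 + \sqrt{18057} \approx 1386.4$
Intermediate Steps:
$o{\left(M,C \right)} = -20$ ($o{\left(M,C \right)} = 5 \left(-4\right) = -20$)
$x{\left(Y \right)} = 122 + Y + 2 Y^{2}$ ($x{\left(Y \right)} = \left(Y^{2} + Y Y\right) + \left(Y + 122\right) = \left(Y^{2} + Y^{2}\right) + \left(122 + Y\right) = 2 Y^{2} + \left(122 + Y\right) = 122 + Y + 2 Y^{2}$)
$\sqrt{o{\left(- 4 \left(4 + 5\right),56 \right)} + x{\left(-95 \right)}} + 1252 = \sqrt{-20 + \left(122 - 95 + 2 \left(-95\right)^{2}\right)} + 1252 = \sqrt{-20 + \left(122 - 95 + 2 \cdot 9025\right)} + 1252 = \sqrt{-20 + \left(122 - 95 + 18050\right)} + 1252 = \sqrt{-20 + 18077} + 1252 = \sqrt{18057} + 1252 = 1252 + \sqrt{18057}$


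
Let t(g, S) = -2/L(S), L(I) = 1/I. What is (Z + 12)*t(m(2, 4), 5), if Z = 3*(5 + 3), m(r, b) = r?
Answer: -360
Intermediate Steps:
t(g, S) = -2*S
Z = 24 (Z = 3*8 = 24)
(Z + 12)*t(m(2, 4), 5) = (24 + 12)*(-2*5) = 36*(-10) = -360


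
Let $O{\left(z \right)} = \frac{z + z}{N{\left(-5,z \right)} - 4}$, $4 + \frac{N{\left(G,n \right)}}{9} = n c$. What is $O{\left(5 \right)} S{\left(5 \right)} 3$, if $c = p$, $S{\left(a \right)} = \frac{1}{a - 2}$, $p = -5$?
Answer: $- \frac{2}{53} \approx -0.037736$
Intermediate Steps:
$S{\left(a \right)} = \frac{1}{-2 + a}$
$c = -5$
$N{\left(G,n \right)} = -36 - 45 n$ ($N{\left(G,n \right)} = -36 + 9 n \left(-5\right) = -36 + 9 \left(- 5 n\right) = -36 - 45 n$)
$O{\left(z \right)} = \frac{2 z}{-40 - 45 z}$ ($O{\left(z \right)} = \frac{z + z}{\left(-36 - 45 z\right) - 4} = \frac{2 z}{-40 - 45 z}$)
$O{\left(5 \right)} S{\left(5 \right)} 3 = \frac{\left(-2\right) 5 \frac{1}{40 + 45 \cdot 5}}{-2 + 5} \cdot 3 = \frac{\left(-2\right) 5 \frac{1}{40 + 225}}{3} \cdot 3 = \left(-2\right) 5 \cdot \frac{1}{265} \cdot \frac{1}{3} \cdot 3 = \left(- \frac{2}{53}\right) \frac{1}{3} \cdot 3 = \left(- \frac{2}{159}\right) 3 = - \frac{2}{53}$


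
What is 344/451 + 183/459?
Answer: 80143/69003 ≈ 1.1614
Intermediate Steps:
344/451 + 183/459 = 344*(1/451) + 183*(1/459) = 344/451 + 61/153 = 80143/69003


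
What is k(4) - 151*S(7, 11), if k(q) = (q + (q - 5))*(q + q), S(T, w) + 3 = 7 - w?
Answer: 1081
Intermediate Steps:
S(T, w) = 4 - w (S(T, w) = -3 + (7 - w) = 4 - w)
k(q) = 2*q*(-5 + 2*q) (k(q) = (q + (-5 + q))*(2*q) = (-5 + 2*q)*(2*q) = 2*q*(-5 + 2*q))
k(4) - 151*S(7, 11) = 2*4*(-5 + 2*4) - 151*(4 - 1*11) = 2*4*(-5 + 8) - 151*(4 - 11) = 2*4*3 - 151*(-7) = 24 + 1057 = 1081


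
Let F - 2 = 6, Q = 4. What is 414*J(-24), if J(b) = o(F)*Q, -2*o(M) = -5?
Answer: 4140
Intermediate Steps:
F = 8 (F = 2 + 6 = 8)
o(M) = 5/2 (o(M) = -1/2*(-5) = 5/2)
J(b) = 10 (J(b) = (5/2)*4 = 10)
414*J(-24) = 414*10 = 4140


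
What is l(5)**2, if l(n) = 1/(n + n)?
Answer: 1/100 ≈ 0.010000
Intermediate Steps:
l(n) = 1/(2*n)
l(5)**2 = ((1/2)/5)**2 = ((1/2)*(1/5))**2 = (1/10)**2 = 1/100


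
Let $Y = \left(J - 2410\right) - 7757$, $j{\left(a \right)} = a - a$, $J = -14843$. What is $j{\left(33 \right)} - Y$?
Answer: $25010$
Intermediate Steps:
$j{\left(a \right)} = 0$
$Y = -25010$ ($Y = \left(-14843 - 2410\right) - 7757 = -17253 - 7757 = -25010$)
$j{\left(33 \right)} - Y = 0 - -25010 = 0 + 25010 = 25010$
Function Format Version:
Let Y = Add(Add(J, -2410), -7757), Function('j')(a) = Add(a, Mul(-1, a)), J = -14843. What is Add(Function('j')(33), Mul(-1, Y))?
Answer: 25010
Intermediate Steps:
Function('j')(a) = 0
Y = -25010 (Y = Add(Add(-14843, -2410), -7757) = Add(-17253, -7757) = -25010)
Add(Function('j')(33), Mul(-1, Y)) = Add(0, Mul(-1, -25010)) = Add(0, 25010) = 25010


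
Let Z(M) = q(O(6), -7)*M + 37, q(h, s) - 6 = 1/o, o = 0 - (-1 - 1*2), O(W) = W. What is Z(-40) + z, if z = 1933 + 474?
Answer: 6572/3 ≈ 2190.7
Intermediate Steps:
o = 3 (o = 0 - (-1 - 2) = 0 - 1*(-3) = 0 + 3 = 3)
q(h, s) = 19/3 (q(h, s) = 6 + 1/3 = 6 + ⅓ = 19/3)
z = 2407
Z(M) = 37 + 19*M/3 (Z(M) = 19*M/3 + 37 = 37 + 19*M/3)
Z(-40) + z = (37 + (19/3)*(-40)) + 2407 = (37 - 760/3) + 2407 = -649/3 + 2407 = 6572/3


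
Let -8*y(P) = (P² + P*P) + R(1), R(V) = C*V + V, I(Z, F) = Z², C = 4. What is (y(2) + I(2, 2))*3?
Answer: 57/8 ≈ 7.1250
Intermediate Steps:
R(V) = 5*V (R(V) = 4*V + V = 5*V)
y(P) = -5/8 - P²/4 (y(P) = -((P² + P*P) + 5*1)/8 = -((P² + P²) + 5)/8 = -(2*P² + 5)/8 = -(5 + 2*P²)/8 = -5/8 - P²/4)
(y(2) + I(2, 2))*3 = ((-5/8 - ¼*2²) + 2²)*3 = ((-5/8 - ¼*4) + 4)*3 = ((-5/8 - 1) + 4)*3 = (-13/8 + 4)*3 = (19/8)*3 = 57/8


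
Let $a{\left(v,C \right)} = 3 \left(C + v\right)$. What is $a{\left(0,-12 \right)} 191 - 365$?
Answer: $-7241$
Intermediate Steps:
$a{\left(v,C \right)} = 3 C + 3 v$
$a{\left(0,-12 \right)} 191 - 365 = \left(3 \left(-12\right) + 3 \cdot 0\right) 191 - 365 = \left(-36 + 0\right) 191 - 365 = \left(-36\right) 191 - 365 = -6876 - 365 = -7241$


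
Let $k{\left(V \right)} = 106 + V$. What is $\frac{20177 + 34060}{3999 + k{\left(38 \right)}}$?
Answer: $\frac{18079}{1381} \approx 13.091$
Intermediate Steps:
$\frac{20177 + 34060}{3999 + k{\left(38 \right)}} = \frac{20177 + 34060}{3999 + \left(106 + 38\right)} = \frac{54237}{3999 + 144} = \frac{54237}{4143} = 54237 \cdot \frac{1}{4143} = \frac{18079}{1381}$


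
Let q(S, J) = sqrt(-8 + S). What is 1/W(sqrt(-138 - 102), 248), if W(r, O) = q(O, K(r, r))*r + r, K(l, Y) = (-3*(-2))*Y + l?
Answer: -I/239 + I*sqrt(15)/14340 ≈ -0.003914*I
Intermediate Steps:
K(l, Y) = l + 6*Y (K(l, Y) = 6*Y + l = l + 6*Y)
W(r, O) = r + r*sqrt(-8 + O) (W(r, O) = sqrt(-8 + O)*r + r = r*sqrt(-8 + O) + r = r + r*sqrt(-8 + O))
1/W(sqrt(-138 - 102), 248) = 1/(sqrt(-138 - 102)*(1 + sqrt(-8 + 248))) = 1/(sqrt(-240)*(1 + sqrt(240))) = 1/((4*I*sqrt(15))*(1 + 4*sqrt(15))) = 1/(4*I*sqrt(15)*(1 + 4*sqrt(15))) = -I*sqrt(15)/(60*(1 + 4*sqrt(15)))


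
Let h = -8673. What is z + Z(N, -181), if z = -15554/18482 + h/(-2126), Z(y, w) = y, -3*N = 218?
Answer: -4092067915/58939098 ≈ -69.429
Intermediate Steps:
N = -218/3 (N = -⅓*218 = -218/3 ≈ -72.667)
z = 63613291/19646366 (z = -15554/18482 - 8673/(-2126) = -15554*1/18482 - 8673*(-1/2126) = -7777/9241 + 8673/2126 = 63613291/19646366 ≈ 3.2379)
z + Z(N, -181) = 63613291/19646366 - 218/3 = -4092067915/58939098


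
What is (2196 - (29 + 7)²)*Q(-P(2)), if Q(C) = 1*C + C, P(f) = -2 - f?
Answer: 7200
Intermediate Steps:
Q(C) = 2*C (Q(C) = C + C = 2*C)
(2196 - (29 + 7)²)*Q(-P(2)) = (2196 - (29 + 7)²)*(2*(-(-2 - 1*2))) = (2196 - 1*36²)*(2*(-(-2 - 2))) = (2196 - 1*1296)*(2*(-1*(-4))) = (2196 - 1296)*(2*4) = 900*8 = 7200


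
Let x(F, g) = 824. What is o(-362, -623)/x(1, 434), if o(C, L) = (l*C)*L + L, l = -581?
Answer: -131031229/824 ≈ -1.5902e+5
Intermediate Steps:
o(C, L) = L - 581*C*L (o(C, L) = (-581*C)*L + L = -581*C*L + L = L - 581*C*L)
o(-362, -623)/x(1, 434) = -623*(1 - 581*(-362))/824 = -623*(1 + 210322)*(1/824) = -623*210323*(1/824) = -131031229*1/824 = -131031229/824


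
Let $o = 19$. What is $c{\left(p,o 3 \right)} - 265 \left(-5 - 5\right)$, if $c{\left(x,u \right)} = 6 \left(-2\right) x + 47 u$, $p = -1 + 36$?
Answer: $4909$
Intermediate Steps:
$p = 35$
$c{\left(x,u \right)} = - 12 x + 47 u$
$c{\left(p,o 3 \right)} - 265 \left(-5 - 5\right) = \left(\left(-12\right) 35 + 47 \cdot 19 \cdot 3\right) - 265 \left(-5 - 5\right) = \left(-420 + 47 \cdot 57\right) - -2650 = \left(-420 + 2679\right) + 2650 = 2259 + 2650 = 4909$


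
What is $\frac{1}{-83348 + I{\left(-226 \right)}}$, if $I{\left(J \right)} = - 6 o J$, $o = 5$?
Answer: $- \frac{1}{76568} \approx -1.306 \cdot 10^{-5}$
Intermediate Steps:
$I{\left(J \right)} = - 30 J$ ($I{\left(J \right)} = \left(-6\right) 5 J = - 30 J$)
$\frac{1}{-83348 + I{\left(-226 \right)}} = \frac{1}{-83348 - -6780} = \frac{1}{-83348 + 6780} = \frac{1}{-76568} = - \frac{1}{76568}$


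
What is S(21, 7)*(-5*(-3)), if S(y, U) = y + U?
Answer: 420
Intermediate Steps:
S(y, U) = U + y
S(21, 7)*(-5*(-3)) = (7 + 21)*(-5*(-3)) = 28*15 = 420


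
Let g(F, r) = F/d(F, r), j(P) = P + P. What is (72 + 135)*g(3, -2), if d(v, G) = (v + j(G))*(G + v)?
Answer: -621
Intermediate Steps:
j(P) = 2*P
d(v, G) = (G + v)*(v + 2*G) (d(v, G) = (v + 2*G)*(G + v) = (G + v)*(v + 2*G))
g(F, r) = F/(F² + 2*r² + 3*F*r) (g(F, r) = F/(F² + 2*r² + 3*r*F) = F/(F² + 2*r² + 3*F*r))
(72 + 135)*g(3, -2) = (72 + 135)*(3/(3² + 2*(-2)² + 3*3*(-2))) = 207*(3/(9 + 2*4 - 18)) = 207*(3/(9 + 8 - 18)) = 207*(3/(-1)) = 207*(3*(-1)) = 207*(-3) = -621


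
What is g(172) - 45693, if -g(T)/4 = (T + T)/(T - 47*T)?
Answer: -1050935/23 ≈ -45693.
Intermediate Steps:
g(T) = 4/23 (g(T) = -4*(T + T)/(T - 47*T) = -4*2*T/((-46*T)) = -4*2*T*(-1/(46*T)) = -4*(-1/23) = 4/23)
g(172) - 45693 = 4/23 - 45693 = -1050935/23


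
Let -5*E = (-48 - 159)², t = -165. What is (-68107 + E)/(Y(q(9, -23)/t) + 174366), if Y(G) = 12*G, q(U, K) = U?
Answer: -2108612/4795047 ≈ -0.43975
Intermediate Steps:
E = -42849/5 (E = -(-48 - 159)²/5 = -⅕*(-207)² = -⅕*42849 = -42849/5 ≈ -8569.8)
(-68107 + E)/(Y(q(9, -23)/t) + 174366) = (-68107 - 42849/5)/(12*(9/(-165)) + 174366) = -383384/(5*(12*(9*(-1/165)) + 174366)) = -383384/(5*(12*(-3/55) + 174366)) = -383384/(5*(-36/55 + 174366)) = -383384/(5*9590094/55) = -383384/5*55/9590094 = -2108612/4795047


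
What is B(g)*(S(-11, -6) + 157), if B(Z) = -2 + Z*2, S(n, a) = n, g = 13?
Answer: 3504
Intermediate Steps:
B(Z) = -2 + 2*Z
B(g)*(S(-11, -6) + 157) = (-2 + 2*13)*(-11 + 157) = (-2 + 26)*146 = 24*146 = 3504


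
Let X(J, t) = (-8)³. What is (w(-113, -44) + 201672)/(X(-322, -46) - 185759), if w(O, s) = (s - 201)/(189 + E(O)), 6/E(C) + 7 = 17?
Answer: -191183831/176584908 ≈ -1.0827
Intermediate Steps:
E(C) = ⅗ (E(C) = 6/(-7 + 17) = 6/10 = 6*(⅒) = ⅗)
w(O, s) = -335/316 + 5*s/948 (w(O, s) = (s - 201)/(189 + ⅗) = (-201 + s)/(948/5) = (-201 + s)*(5/948) = -335/316 + 5*s/948)
X(J, t) = -512
(w(-113, -44) + 201672)/(X(-322, -46) - 185759) = ((-335/316 + (5/948)*(-44)) + 201672)/(-512 - 185759) = ((-335/316 - 55/237) + 201672)/(-186271) = (-1225/948 + 201672)*(-1/186271) = (191183831/948)*(-1/186271) = -191183831/176584908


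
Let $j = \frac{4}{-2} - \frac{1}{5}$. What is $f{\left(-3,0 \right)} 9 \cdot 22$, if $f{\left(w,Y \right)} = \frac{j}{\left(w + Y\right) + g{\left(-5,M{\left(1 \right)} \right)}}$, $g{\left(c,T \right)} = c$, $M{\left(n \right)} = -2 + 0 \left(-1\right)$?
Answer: $\frac{1089}{20} \approx 54.45$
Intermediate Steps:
$M{\left(n \right)} = -2$ ($M{\left(n \right)} = -2 + 0 = -2$)
$j = - \frac{11}{5}$ ($j = 4 \left(- \frac{1}{2}\right) - \frac{1}{5} = -2 - \frac{1}{5} = - \frac{11}{5} \approx -2.2$)
$f{\left(w,Y \right)} = - \frac{11}{5 \left(-5 + Y + w\right)}$ ($f{\left(w,Y \right)} = - \frac{11}{5 \left(\left(w + Y\right) - 5\right)} = - \frac{11}{5 \left(\left(Y + w\right) - 5\right)} = - \frac{11}{5 \left(-5 + Y + w\right)}$)
$f{\left(-3,0 \right)} 9 \cdot 22 = - \frac{11}{-25 + 5 \cdot 0 + 5 \left(-3\right)} 9 \cdot 22 = - \frac{11}{-25 + 0 - 15} \cdot 9 \cdot 22 = - \frac{11}{-40} \cdot 9 \cdot 22 = \left(-11\right) \left(- \frac{1}{40}\right) 9 \cdot 22 = \frac{11}{40} \cdot 9 \cdot 22 = \frac{99}{40} \cdot 22 = \frac{1089}{20}$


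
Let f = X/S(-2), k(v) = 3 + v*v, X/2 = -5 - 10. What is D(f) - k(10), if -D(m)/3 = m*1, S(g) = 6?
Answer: -88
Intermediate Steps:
X = -30 (X = 2*(-5 - 10) = 2*(-15) = -30)
k(v) = 3 + v**2
f = -5 (f = -30/6 = -30*1/6 = -5)
D(m) = -3*m
D(f) - k(10) = -3*(-5) - (3 + 10**2) = 15 - (3 + 100) = 15 - 1*103 = 15 - 103 = -88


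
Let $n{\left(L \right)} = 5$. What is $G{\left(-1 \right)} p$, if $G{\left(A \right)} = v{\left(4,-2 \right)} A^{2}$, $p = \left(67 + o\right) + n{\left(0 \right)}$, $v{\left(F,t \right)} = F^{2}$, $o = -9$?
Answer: $1008$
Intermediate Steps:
$p = 63$ ($p = \left(67 - 9\right) + 5 = 58 + 5 = 63$)
$G{\left(A \right)} = 16 A^{2}$ ($G{\left(A \right)} = 4^{2} A^{2} = 16 A^{2}$)
$G{\left(-1 \right)} p = 16 \left(-1\right)^{2} \cdot 63 = 16 \cdot 1 \cdot 63 = 16 \cdot 63 = 1008$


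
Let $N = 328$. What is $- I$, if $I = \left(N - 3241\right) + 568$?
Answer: $2345$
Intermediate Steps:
$I = -2345$ ($I = \left(328 - 3241\right) + 568 = -2913 + 568 = -2345$)
$- I = \left(-1\right) \left(-2345\right) = 2345$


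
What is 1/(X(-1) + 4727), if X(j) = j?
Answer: 1/4726 ≈ 0.00021160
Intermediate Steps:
1/(X(-1) + 4727) = 1/(-1 + 4727) = 1/4726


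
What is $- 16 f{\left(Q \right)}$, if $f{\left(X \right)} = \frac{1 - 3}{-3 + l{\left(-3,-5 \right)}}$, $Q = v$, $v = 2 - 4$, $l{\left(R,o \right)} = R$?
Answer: $- \frac{16}{3} \approx -5.3333$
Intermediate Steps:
$v = -2$
$Q = -2$
$f{\left(X \right)} = \frac{1}{3}$ ($f{\left(X \right)} = \frac{1 - 3}{-3 - 3} = - \frac{2}{-6} = \left(-2\right) \left(- \frac{1}{6}\right) = \frac{1}{3}$)
$- 16 f{\left(Q \right)} = \left(-16\right) \frac{1}{3} = - \frac{16}{3}$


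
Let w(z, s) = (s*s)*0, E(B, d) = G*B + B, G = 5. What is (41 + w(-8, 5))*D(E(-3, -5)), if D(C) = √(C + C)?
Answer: 246*I ≈ 246.0*I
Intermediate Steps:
E(B, d) = 6*B (E(B, d) = 5*B + B = 6*B)
w(z, s) = 0 (w(z, s) = s²*0 = 0)
D(C) = √2*√C (D(C) = √(2*C) = √2*√C)
(41 + w(-8, 5))*D(E(-3, -5)) = (41 + 0)*(√2*√(6*(-3))) = 41*(√2*√(-18)) = 41*(√2*(3*I*√2)) = 41*(6*I) = 246*I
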